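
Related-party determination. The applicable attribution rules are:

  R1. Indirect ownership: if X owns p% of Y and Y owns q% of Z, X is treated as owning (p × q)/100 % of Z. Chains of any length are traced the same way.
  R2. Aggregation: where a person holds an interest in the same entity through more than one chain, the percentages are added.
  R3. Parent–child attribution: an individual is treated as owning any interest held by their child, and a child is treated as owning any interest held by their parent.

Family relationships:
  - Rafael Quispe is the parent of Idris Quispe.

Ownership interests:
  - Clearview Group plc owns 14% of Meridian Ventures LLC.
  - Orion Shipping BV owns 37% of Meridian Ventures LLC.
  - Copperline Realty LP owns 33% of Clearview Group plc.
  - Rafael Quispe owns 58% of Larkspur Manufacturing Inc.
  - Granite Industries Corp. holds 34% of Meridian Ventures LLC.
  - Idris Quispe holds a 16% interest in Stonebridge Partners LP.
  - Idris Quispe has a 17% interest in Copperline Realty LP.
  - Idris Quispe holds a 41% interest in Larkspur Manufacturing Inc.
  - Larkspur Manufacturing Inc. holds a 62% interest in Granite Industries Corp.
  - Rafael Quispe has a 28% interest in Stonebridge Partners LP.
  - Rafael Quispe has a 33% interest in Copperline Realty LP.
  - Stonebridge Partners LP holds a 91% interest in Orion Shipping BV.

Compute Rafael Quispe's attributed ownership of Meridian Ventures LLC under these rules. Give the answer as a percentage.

37.994%

By parent–child attribution (R3), Rafael Quispe is treated as also owning Idris Quispe's interest in Stonebridge Partners LP, giving 28% + 16% = 44%.
By parent–child attribution (R3), Rafael Quispe is treated as also owning Idris Quispe's interest in Copperline Realty LP, giving 33% + 17% = 50%.
By parent–child attribution (R3), Rafael Quispe is treated as also owning Idris Quispe's interest in Larkspur Manufacturing Inc, giving 58% + 41% = 99%.
Chain via Stonebridge Partners LP → Orion Shipping BV (R1): 44% × 91% × 37% = 14.8148% of Meridian Ventures LLC.
Chain via Copperline Realty LP → Clearview Group plc (R1): 50% × 33% × 14% = 2.31% of Meridian Ventures LLC.
Chain via Larkspur Manufacturing Inc. → Granite Industries Corp. (R1): 99% × 62% × 34% = 20.8692% of Meridian Ventures LLC.
Aggregating (R2): 14.8148% + 2.31% + 20.8692% = 37.994%.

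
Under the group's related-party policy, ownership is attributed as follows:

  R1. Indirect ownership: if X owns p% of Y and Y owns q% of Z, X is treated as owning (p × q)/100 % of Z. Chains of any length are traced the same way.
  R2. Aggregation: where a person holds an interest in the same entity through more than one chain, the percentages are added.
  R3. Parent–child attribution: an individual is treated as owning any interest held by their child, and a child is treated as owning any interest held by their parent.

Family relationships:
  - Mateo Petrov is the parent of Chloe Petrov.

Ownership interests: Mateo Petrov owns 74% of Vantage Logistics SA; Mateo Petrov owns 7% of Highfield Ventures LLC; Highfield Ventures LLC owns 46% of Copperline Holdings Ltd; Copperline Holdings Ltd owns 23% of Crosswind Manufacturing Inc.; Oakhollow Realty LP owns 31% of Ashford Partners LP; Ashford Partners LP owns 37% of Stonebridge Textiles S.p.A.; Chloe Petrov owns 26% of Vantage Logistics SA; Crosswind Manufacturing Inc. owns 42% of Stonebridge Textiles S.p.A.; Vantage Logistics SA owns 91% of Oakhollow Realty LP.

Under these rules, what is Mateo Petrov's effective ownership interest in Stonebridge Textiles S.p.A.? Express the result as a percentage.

10.748752%

By parent–child attribution (R3), Mateo Petrov is treated as also owning Chloe Petrov's interest in Vantage Logistics SA, giving 74% + 26% = 100%.
Chain via Highfield Ventures LLC → Copperline Holdings Ltd → Crosswind Manufacturing Inc. (R1): 7% × 46% × 23% × 42% = 0.311052% of Stonebridge Textiles S.p.A.
Chain via Vantage Logistics SA → Oakhollow Realty LP → Ashford Partners LP (R1): 100% × 91% × 31% × 37% = 10.4377% of Stonebridge Textiles S.p.A.
Aggregating (R2): 0.311052% + 10.4377% = 10.748752%.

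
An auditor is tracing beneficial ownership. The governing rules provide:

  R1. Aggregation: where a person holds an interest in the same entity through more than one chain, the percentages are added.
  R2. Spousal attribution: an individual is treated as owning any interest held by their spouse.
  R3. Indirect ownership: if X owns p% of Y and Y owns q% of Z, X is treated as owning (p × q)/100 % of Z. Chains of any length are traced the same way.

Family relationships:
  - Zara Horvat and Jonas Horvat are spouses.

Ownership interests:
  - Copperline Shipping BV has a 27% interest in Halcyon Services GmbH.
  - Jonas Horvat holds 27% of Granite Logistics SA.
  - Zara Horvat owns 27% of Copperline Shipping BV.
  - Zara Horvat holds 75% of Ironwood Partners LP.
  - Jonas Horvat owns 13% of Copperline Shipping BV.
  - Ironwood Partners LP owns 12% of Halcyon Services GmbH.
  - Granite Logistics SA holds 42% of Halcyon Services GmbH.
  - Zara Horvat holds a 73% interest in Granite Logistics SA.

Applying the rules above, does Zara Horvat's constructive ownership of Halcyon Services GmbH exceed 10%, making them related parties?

By spousal attribution (R2), Zara Horvat is treated as also owning Jonas Horvat's interest in Granite Logistics SA, giving 73% + 27% = 100%.
By spousal attribution (R2), Zara Horvat is treated as also owning Jonas Horvat's interest in Copperline Shipping BV, giving 27% + 13% = 40%.
Chain via Ironwood Partners LP (R3): 75% × 12% = 9% of Halcyon Services GmbH.
Chain via Granite Logistics SA (R3): 100% × 42% = 42% of Halcyon Services GmbH.
Chain via Copperline Shipping BV (R3): 40% × 27% = 10.8% of Halcyon Services GmbH.
Aggregating (R1): 9% + 42% + 10.8% = 61.8%.
61.8% exceeds the 10% threshold, so Zara is a related party to Halcyon Services GmbH.

Yes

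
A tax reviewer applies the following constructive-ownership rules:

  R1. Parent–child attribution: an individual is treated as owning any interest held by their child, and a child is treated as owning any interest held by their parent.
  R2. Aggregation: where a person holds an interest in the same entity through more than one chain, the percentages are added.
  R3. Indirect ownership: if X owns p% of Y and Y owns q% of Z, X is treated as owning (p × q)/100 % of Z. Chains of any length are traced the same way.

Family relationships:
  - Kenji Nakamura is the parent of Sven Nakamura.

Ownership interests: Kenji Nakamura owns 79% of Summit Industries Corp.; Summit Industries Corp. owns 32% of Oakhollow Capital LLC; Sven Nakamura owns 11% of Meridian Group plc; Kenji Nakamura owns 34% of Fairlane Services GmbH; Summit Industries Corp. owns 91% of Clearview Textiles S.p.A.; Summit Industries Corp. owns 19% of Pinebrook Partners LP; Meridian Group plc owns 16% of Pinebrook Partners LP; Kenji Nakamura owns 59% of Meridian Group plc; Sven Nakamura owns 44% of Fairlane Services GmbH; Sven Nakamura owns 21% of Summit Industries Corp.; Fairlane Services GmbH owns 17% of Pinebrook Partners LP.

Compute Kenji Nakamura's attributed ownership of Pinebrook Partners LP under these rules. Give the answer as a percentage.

43.46%

By parent–child attribution (R1), Kenji Nakamura is treated as also owning Sven Nakamura's interest in Fairlane Services GmbH, giving 34% + 44% = 78%.
By parent–child attribution (R1), Kenji Nakamura is treated as also owning Sven Nakamura's interest in Summit Industries Corp, giving 79% + 21% = 100%.
By parent–child attribution (R1), Kenji Nakamura is treated as also owning Sven Nakamura's interest in Meridian Group plc, giving 59% + 11% = 70%.
Chain via Fairlane Services GmbH (R3): 78% × 17% = 13.26% of Pinebrook Partners LP.
Chain via Summit Industries Corp. (R3): 100% × 19% = 19% of Pinebrook Partners LP.
Chain via Meridian Group plc (R3): 70% × 16% = 11.2% of Pinebrook Partners LP.
Aggregating (R2): 13.26% + 19% + 11.2% = 43.46%.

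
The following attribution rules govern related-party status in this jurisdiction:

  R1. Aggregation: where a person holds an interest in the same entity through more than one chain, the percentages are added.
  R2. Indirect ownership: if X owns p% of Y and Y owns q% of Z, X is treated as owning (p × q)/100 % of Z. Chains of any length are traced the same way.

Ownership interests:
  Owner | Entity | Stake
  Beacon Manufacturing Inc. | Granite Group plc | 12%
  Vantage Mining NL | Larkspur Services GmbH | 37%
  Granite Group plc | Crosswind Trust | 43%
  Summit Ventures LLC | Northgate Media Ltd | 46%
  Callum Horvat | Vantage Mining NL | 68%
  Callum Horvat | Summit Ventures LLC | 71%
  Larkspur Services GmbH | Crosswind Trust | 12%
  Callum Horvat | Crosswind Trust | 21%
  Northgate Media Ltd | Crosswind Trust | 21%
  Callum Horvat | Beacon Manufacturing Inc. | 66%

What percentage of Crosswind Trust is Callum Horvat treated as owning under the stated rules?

Chain via Vantage Mining NL → Larkspur Services GmbH (R2): 68% × 37% × 12% = 3.0192% of Crosswind Trust.
Chain via Beacon Manufacturing Inc. → Granite Group plc (R2): 66% × 12% × 43% = 3.4056% of Crosswind Trust.
Chain via Summit Ventures LLC → Northgate Media Ltd (R2): 71% × 46% × 21% = 6.8586% of Crosswind Trust.
Direct interest in Crosswind Trust: 21%.
Aggregating (R1): 3.0192% + 3.4056% + 6.8586% + 21% = 34.2834%.

34.2834%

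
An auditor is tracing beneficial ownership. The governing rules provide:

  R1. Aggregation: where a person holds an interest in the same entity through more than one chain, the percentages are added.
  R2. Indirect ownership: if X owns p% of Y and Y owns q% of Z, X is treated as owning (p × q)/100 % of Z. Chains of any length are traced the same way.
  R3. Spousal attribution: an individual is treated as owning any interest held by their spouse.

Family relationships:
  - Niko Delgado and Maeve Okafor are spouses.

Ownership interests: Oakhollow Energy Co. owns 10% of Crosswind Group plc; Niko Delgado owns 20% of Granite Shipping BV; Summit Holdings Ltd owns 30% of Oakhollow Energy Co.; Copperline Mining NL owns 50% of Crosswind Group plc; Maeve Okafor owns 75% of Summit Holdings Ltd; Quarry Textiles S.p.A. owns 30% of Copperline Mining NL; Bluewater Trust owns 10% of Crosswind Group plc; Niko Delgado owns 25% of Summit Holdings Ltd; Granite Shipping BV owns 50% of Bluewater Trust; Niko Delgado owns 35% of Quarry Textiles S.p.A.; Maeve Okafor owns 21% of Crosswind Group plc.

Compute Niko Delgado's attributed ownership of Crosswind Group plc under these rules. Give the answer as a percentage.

By spousal attribution (R3), Niko Delgado is treated as also owning Maeve Okafor's interest in Summit Holdings Ltd, giving 25% + 75% = 100%.
By spousal attribution (R3), Niko Delgado is treated as owning Maeve Okafor's 21% interest in Crosswind Group plc.
Chain via Granite Shipping BV → Bluewater Trust (R2): 20% × 50% × 10% = 1% of Crosswind Group plc.
Chain via Summit Holdings Ltd → Oakhollow Energy Co. (R2): 100% × 30% × 10% = 3% of Crosswind Group plc.
Chain via Quarry Textiles S.p.A. → Copperline Mining NL (R2): 35% × 30% × 50% = 5.25% of Crosswind Group plc.
Direct interest in Crosswind Group plc: 21%.
Aggregating (R1): 1% + 3% + 5.25% + 21% = 30.25%.

30.25%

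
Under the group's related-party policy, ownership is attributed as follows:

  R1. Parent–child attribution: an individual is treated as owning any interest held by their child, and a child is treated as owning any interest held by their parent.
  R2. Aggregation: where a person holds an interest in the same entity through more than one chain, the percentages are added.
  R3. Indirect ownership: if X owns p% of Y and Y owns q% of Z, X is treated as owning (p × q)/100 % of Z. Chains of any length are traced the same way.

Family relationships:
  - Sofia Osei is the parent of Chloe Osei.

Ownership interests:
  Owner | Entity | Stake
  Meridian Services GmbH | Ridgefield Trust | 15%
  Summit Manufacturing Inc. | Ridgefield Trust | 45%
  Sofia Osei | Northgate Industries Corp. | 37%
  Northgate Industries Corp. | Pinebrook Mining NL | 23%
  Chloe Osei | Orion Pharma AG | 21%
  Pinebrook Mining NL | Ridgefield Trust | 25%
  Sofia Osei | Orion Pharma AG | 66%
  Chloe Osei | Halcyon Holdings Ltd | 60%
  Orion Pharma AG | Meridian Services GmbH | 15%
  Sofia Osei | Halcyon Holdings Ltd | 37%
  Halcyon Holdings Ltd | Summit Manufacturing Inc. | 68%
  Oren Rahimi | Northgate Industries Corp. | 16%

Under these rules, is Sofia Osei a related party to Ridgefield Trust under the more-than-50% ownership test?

By parent–child attribution (R1), Sofia Osei is treated as also owning Chloe Osei's interest in Halcyon Holdings Ltd, giving 37% + 60% = 97%.
By parent–child attribution (R1), Sofia Osei is treated as also owning Chloe Osei's interest in Orion Pharma AG, giving 66% + 21% = 87%.
Chain via Halcyon Holdings Ltd → Summit Manufacturing Inc. (R3): 97% × 68% × 45% = 29.682% of Ridgefield Trust.
Chain via Orion Pharma AG → Meridian Services GmbH (R3): 87% × 15% × 15% = 1.9575% of Ridgefield Trust.
Chain via Northgate Industries Corp. → Pinebrook Mining NL (R3): 37% × 23% × 25% = 2.1275% of Ridgefield Trust.
Aggregating (R2): 29.682% + 1.9575% + 2.1275% = 33.767%.
33.767% does not exceed the 50% threshold, so Sofia is not a related party to Ridgefield Trust.

No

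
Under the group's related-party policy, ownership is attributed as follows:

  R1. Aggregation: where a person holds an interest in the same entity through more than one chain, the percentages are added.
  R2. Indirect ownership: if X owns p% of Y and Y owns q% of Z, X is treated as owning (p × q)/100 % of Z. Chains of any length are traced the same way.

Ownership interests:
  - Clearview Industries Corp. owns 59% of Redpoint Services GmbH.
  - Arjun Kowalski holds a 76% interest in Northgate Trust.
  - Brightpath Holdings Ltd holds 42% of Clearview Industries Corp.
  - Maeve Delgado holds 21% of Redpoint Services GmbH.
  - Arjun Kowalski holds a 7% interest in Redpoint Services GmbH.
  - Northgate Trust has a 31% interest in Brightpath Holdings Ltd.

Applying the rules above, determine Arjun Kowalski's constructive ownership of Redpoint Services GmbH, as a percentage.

12.838168%

Chain via Northgate Trust → Brightpath Holdings Ltd → Clearview Industries Corp. (R2): 76% × 31% × 42% × 59% = 5.838168% of Redpoint Services GmbH.
Direct interest in Redpoint Services GmbH: 7%.
Aggregating (R1): 5.838168% + 7% = 12.838168%.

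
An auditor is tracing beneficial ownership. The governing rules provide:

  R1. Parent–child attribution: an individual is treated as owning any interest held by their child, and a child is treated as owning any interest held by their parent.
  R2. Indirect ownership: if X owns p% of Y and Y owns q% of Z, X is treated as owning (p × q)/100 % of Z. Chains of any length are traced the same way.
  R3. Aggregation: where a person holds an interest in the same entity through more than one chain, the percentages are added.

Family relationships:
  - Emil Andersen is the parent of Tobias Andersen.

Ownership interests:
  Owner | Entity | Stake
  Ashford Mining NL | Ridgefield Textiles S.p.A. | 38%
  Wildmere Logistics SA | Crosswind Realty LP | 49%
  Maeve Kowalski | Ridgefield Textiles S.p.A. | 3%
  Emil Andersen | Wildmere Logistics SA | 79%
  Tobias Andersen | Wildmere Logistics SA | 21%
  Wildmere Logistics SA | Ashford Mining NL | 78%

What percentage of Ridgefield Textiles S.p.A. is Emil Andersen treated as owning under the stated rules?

By parent–child attribution (R1), Emil Andersen is treated as also owning Tobias Andersen's interest in Wildmere Logistics SA, giving 79% + 21% = 100%.
Chain via Wildmere Logistics SA → Ashford Mining NL (R2): 100% × 78% × 38% = 29.64% of Ridgefield Textiles S.p.A.

29.64%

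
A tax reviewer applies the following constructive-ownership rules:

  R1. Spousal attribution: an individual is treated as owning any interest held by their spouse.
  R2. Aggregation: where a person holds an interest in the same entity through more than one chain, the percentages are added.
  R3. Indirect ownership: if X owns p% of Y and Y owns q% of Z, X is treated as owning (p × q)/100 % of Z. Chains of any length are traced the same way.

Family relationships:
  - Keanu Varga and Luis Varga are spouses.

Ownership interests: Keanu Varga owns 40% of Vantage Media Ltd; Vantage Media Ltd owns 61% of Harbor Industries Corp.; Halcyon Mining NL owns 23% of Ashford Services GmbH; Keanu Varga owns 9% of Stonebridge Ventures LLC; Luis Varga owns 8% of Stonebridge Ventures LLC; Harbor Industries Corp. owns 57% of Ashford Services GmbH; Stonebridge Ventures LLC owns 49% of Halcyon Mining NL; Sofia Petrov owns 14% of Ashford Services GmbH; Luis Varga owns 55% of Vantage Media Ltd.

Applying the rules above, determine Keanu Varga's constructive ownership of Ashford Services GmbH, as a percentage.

34.9474%

By spousal attribution (R1), Keanu Varga is treated as also owning Luis Varga's interest in Stonebridge Ventures LLC, giving 9% + 8% = 17%.
By spousal attribution (R1), Keanu Varga is treated as also owning Luis Varga's interest in Vantage Media Ltd, giving 40% + 55% = 95%.
Chain via Stonebridge Ventures LLC → Halcyon Mining NL (R3): 17% × 49% × 23% = 1.9159% of Ashford Services GmbH.
Chain via Vantage Media Ltd → Harbor Industries Corp. (R3): 95% × 61% × 57% = 33.0315% of Ashford Services GmbH.
Aggregating (R2): 1.9159% + 33.0315% = 34.9474%.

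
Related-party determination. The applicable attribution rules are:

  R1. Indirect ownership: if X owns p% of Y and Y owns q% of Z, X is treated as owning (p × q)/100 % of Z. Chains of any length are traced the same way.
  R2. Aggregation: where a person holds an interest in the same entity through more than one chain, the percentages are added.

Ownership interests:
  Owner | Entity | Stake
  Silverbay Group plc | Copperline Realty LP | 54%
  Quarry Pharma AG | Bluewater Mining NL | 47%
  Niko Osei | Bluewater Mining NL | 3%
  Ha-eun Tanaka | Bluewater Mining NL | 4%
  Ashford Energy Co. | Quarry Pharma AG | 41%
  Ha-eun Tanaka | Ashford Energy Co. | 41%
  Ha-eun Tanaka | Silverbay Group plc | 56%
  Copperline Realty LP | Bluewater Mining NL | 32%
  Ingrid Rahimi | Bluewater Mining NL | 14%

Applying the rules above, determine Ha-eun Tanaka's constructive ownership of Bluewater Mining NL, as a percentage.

Chain via Silverbay Group plc → Copperline Realty LP (R1): 56% × 54% × 32% = 9.6768% of Bluewater Mining NL.
Chain via Ashford Energy Co. → Quarry Pharma AG (R1): 41% × 41% × 47% = 7.9007% of Bluewater Mining NL.
Direct interest in Bluewater Mining NL: 4%.
Aggregating (R2): 9.6768% + 7.9007% + 4% = 21.5775%.

21.5775%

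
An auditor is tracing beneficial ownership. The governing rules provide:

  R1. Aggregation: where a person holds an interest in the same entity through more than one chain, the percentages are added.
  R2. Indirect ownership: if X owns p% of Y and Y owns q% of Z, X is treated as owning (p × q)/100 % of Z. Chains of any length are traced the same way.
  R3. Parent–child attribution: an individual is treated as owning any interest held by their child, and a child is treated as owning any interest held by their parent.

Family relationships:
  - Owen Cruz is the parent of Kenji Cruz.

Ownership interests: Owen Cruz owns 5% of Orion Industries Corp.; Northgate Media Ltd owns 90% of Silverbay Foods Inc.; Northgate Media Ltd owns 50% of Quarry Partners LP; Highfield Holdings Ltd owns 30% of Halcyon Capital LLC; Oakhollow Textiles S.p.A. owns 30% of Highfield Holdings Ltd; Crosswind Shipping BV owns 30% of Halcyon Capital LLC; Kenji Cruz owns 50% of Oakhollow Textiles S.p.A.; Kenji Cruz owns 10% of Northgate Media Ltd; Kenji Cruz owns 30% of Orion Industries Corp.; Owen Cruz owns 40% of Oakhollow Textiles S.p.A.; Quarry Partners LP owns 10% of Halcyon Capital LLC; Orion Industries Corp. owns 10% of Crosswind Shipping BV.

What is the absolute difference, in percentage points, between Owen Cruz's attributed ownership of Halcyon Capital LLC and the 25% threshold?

By parent–child attribution (R3), Owen Cruz is treated as also owning Kenji Cruz's interest in Orion Industries Corp, giving 5% + 30% = 35%.
By parent–child attribution (R3), Owen Cruz is treated as also owning Kenji Cruz's interest in Oakhollow Textiles S.p.A, giving 40% + 50% = 90%.
By parent–child attribution (R3), Owen Cruz is treated as owning Kenji Cruz's 10% interest in Northgate Media Ltd.
Chain via Orion Industries Corp. → Crosswind Shipping BV (R2): 35% × 10% × 30% = 1.05% of Halcyon Capital LLC.
Chain via Oakhollow Textiles S.p.A. → Highfield Holdings Ltd (R2): 90% × 30% × 30% = 8.1% of Halcyon Capital LLC.
Chain via Northgate Media Ltd → Quarry Partners LP (R2): 10% × 50% × 10% = 0.5% of Halcyon Capital LLC.
Aggregating (R1): 1.05% + 8.1% + 0.5% = 9.65%.
9.65% falls short of the 25% threshold by 15.35 percentage points.

15.35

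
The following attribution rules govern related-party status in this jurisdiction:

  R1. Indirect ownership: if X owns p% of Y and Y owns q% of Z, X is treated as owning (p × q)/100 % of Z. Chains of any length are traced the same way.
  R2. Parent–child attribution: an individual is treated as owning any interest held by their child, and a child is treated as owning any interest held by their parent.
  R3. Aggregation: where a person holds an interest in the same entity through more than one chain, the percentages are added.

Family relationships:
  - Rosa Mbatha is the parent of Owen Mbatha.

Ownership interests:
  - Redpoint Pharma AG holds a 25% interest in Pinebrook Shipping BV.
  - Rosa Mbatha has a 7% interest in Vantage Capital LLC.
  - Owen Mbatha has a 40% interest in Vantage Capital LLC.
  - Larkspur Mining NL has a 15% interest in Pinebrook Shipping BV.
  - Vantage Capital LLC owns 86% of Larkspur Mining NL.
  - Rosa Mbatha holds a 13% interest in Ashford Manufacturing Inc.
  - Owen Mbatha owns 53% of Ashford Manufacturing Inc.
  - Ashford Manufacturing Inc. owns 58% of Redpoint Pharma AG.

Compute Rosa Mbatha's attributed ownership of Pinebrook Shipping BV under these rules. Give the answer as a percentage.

15.633%

By parent–child attribution (R2), Rosa Mbatha is treated as also owning Owen Mbatha's interest in Vantage Capital LLC, giving 7% + 40% = 47%.
By parent–child attribution (R2), Rosa Mbatha is treated as also owning Owen Mbatha's interest in Ashford Manufacturing Inc, giving 13% + 53% = 66%.
Chain via Vantage Capital LLC → Larkspur Mining NL (R1): 47% × 86% × 15% = 6.063% of Pinebrook Shipping BV.
Chain via Ashford Manufacturing Inc. → Redpoint Pharma AG (R1): 66% × 58% × 25% = 9.57% of Pinebrook Shipping BV.
Aggregating (R3): 6.063% + 9.57% = 15.633%.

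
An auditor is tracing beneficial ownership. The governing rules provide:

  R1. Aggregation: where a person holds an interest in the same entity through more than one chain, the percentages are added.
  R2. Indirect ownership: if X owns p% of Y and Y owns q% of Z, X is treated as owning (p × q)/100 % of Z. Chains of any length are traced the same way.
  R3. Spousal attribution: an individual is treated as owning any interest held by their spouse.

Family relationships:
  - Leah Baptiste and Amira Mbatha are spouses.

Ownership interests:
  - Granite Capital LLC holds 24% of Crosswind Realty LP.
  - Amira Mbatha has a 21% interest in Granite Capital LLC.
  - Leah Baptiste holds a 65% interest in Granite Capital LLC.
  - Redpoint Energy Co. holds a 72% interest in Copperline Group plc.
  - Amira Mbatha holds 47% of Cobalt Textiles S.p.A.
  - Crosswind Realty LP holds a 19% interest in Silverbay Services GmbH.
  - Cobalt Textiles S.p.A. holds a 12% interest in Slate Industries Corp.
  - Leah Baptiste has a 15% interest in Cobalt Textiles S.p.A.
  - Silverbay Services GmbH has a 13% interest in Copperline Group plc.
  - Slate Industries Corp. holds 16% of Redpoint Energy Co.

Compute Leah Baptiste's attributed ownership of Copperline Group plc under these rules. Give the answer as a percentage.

By spousal attribution (R3), Leah Baptiste is treated as also owning Amira Mbatha's interest in Granite Capital LLC, giving 65% + 21% = 86%.
By spousal attribution (R3), Leah Baptiste is treated as also owning Amira Mbatha's interest in Cobalt Textiles S.p.A, giving 15% + 47% = 62%.
Chain via Granite Capital LLC → Crosswind Realty LP → Silverbay Services GmbH (R2): 86% × 24% × 19% × 13% = 0.509808% of Copperline Group plc.
Chain via Cobalt Textiles S.p.A. → Slate Industries Corp. → Redpoint Energy Co. (R2): 62% × 12% × 16% × 72% = 0.857088% of Copperline Group plc.
Aggregating (R1): 0.509808% + 0.857088% = 1.366896%.

1.366896%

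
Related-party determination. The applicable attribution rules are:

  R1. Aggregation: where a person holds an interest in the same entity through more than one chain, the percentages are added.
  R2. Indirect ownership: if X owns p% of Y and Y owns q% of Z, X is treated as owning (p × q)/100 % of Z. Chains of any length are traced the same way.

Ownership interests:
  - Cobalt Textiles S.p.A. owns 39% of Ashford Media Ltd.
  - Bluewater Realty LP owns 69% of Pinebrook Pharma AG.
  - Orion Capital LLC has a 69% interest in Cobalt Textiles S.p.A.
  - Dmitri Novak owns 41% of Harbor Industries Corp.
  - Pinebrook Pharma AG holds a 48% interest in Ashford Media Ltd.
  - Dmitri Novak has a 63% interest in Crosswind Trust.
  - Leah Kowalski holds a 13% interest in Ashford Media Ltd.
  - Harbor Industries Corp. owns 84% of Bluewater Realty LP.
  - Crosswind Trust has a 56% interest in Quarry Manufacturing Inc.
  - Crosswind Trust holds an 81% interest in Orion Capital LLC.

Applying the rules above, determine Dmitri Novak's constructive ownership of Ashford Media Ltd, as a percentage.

25.138701%

Chain via Crosswind Trust → Orion Capital LLC → Cobalt Textiles S.p.A. (R2): 63% × 81% × 69% × 39% = 13.732173% of Ashford Media Ltd.
Chain via Harbor Industries Corp. → Bluewater Realty LP → Pinebrook Pharma AG (R2): 41% × 84% × 69% × 48% = 11.406528% of Ashford Media Ltd.
Aggregating (R1): 13.732173% + 11.406528% = 25.138701%.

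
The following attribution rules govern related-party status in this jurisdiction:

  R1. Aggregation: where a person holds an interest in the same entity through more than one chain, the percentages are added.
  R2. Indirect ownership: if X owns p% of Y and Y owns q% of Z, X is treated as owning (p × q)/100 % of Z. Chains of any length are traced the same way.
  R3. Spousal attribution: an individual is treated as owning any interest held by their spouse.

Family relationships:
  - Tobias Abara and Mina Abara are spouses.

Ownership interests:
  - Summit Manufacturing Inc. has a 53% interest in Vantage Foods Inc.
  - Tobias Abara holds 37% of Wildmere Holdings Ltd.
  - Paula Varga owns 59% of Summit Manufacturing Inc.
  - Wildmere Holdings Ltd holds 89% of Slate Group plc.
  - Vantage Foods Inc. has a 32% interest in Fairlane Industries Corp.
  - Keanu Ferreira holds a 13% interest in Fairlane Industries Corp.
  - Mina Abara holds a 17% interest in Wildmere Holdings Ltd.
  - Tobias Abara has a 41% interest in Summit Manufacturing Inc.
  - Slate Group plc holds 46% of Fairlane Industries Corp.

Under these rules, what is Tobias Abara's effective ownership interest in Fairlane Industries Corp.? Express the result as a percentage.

29.0612%

By spousal attribution (R3), Tobias Abara is treated as also owning Mina Abara's interest in Wildmere Holdings Ltd, giving 37% + 17% = 54%.
Chain via Wildmere Holdings Ltd → Slate Group plc (R2): 54% × 89% × 46% = 22.1076% of Fairlane Industries Corp.
Chain via Summit Manufacturing Inc. → Vantage Foods Inc. (R2): 41% × 53% × 32% = 6.9536% of Fairlane Industries Corp.
Aggregating (R1): 22.1076% + 6.9536% = 29.0612%.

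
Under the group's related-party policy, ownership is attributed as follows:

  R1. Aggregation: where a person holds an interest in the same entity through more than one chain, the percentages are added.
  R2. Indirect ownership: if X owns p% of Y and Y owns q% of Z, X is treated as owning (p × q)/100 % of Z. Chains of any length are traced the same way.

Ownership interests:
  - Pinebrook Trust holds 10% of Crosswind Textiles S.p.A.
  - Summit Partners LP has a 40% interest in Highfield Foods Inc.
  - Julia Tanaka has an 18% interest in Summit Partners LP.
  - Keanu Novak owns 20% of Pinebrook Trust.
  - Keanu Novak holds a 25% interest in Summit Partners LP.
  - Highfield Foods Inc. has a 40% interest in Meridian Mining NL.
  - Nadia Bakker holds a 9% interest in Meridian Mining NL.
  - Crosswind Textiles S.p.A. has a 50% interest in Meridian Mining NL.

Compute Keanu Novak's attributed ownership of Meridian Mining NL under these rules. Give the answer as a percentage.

5%

Chain via Summit Partners LP → Highfield Foods Inc. (R2): 25% × 40% × 40% = 4% of Meridian Mining NL.
Chain via Pinebrook Trust → Crosswind Textiles S.p.A. (R2): 20% × 10% × 50% = 1% of Meridian Mining NL.
Aggregating (R1): 4% + 1% = 5%.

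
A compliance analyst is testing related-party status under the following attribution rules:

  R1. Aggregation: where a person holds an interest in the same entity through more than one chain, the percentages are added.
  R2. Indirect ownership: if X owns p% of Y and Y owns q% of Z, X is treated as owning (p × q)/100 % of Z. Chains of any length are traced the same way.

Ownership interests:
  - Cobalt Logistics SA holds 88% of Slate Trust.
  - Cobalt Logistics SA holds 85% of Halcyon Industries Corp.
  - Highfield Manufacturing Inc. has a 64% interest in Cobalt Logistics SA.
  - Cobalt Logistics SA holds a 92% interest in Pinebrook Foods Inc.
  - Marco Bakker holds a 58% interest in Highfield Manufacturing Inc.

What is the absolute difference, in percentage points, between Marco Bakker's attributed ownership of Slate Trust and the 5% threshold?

Chain via Highfield Manufacturing Inc. → Cobalt Logistics SA (R2): 58% × 64% × 88% = 32.6656% of Slate Trust.
32.6656% exceeds the 5% threshold by 27.6656 percentage points.

27.6656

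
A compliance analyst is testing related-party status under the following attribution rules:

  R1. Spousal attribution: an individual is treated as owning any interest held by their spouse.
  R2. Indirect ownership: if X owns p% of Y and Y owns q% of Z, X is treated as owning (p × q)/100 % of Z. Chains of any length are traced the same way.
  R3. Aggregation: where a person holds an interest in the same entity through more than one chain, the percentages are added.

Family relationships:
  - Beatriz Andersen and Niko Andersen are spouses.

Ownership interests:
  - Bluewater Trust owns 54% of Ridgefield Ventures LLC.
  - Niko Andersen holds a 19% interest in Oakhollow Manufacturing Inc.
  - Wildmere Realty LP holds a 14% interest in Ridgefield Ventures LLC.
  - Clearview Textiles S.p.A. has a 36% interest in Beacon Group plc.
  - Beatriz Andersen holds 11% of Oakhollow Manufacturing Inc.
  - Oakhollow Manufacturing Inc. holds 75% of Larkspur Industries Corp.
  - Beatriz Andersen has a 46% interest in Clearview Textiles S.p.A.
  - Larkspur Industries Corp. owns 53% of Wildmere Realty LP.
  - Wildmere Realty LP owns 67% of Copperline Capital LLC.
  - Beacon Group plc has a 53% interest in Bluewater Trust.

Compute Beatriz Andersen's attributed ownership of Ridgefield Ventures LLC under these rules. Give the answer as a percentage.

6.408972%

By spousal attribution (R1), Beatriz Andersen is treated as also owning Niko Andersen's interest in Oakhollow Manufacturing Inc, giving 11% + 19% = 30%.
Chain via Clearview Textiles S.p.A. → Beacon Group plc → Bluewater Trust (R2): 46% × 36% × 53% × 54% = 4.739472% of Ridgefield Ventures LLC.
Chain via Oakhollow Manufacturing Inc. → Larkspur Industries Corp. → Wildmere Realty LP (R2): 30% × 75% × 53% × 14% = 1.6695% of Ridgefield Ventures LLC.
Aggregating (R3): 4.739472% + 1.6695% = 6.408972%.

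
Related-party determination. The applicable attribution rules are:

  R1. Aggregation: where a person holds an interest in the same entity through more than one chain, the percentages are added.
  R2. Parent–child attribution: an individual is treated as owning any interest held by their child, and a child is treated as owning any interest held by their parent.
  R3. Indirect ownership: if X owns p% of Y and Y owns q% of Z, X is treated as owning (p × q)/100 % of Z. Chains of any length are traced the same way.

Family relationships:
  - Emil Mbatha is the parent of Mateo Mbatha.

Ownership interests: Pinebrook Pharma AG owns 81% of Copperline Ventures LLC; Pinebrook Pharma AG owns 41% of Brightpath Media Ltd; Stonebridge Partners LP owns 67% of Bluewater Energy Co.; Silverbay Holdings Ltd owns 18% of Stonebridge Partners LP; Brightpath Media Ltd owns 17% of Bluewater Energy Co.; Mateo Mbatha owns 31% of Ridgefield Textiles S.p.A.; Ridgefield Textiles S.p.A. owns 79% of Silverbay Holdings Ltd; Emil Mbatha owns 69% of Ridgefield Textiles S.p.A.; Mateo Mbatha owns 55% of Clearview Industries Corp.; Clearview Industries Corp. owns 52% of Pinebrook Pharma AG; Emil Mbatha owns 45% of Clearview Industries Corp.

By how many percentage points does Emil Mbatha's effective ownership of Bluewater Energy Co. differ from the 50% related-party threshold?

36.8482

By parent–child attribution (R2), Emil Mbatha is treated as also owning Mateo Mbatha's interest in Ridgefield Textiles S.p.A, giving 69% + 31% = 100%.
By parent–child attribution (R2), Emil Mbatha is treated as also owning Mateo Mbatha's interest in Clearview Industries Corp, giving 45% + 55% = 100%.
Chain via Ridgefield Textiles S.p.A. → Silverbay Holdings Ltd → Stonebridge Partners LP (R3): 100% × 79% × 18% × 67% = 9.5274% of Bluewater Energy Co.
Chain via Clearview Industries Corp. → Pinebrook Pharma AG → Brightpath Media Ltd (R3): 100% × 52% × 41% × 17% = 3.6244% of Bluewater Energy Co.
Aggregating (R1): 9.5274% + 3.6244% = 13.1518%.
13.1518% falls short of the 50% threshold by 36.8482 percentage points.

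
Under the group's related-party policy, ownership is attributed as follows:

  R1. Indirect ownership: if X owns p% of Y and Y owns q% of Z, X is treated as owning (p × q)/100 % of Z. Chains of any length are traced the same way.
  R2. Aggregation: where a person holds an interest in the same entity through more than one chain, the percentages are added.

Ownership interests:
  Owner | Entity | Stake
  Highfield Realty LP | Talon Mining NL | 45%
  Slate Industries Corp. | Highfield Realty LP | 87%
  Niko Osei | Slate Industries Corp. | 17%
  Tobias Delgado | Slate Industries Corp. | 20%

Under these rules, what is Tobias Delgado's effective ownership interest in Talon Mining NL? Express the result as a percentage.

7.83%

Chain via Slate Industries Corp. → Highfield Realty LP (R1): 20% × 87% × 45% = 7.83% of Talon Mining NL.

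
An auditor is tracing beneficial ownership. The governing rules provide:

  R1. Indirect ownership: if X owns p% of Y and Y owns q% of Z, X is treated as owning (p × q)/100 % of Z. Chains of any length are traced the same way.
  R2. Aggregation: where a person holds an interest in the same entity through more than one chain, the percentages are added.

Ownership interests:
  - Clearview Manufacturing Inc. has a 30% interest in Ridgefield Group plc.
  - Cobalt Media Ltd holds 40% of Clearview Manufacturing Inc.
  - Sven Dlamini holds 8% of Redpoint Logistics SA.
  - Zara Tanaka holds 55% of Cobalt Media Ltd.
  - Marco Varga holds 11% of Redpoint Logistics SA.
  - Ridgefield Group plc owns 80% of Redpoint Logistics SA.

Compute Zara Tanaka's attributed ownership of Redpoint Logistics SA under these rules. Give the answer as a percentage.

Chain via Cobalt Media Ltd → Clearview Manufacturing Inc. → Ridgefield Group plc (R1): 55% × 40% × 30% × 80% = 5.28% of Redpoint Logistics SA.

5.28%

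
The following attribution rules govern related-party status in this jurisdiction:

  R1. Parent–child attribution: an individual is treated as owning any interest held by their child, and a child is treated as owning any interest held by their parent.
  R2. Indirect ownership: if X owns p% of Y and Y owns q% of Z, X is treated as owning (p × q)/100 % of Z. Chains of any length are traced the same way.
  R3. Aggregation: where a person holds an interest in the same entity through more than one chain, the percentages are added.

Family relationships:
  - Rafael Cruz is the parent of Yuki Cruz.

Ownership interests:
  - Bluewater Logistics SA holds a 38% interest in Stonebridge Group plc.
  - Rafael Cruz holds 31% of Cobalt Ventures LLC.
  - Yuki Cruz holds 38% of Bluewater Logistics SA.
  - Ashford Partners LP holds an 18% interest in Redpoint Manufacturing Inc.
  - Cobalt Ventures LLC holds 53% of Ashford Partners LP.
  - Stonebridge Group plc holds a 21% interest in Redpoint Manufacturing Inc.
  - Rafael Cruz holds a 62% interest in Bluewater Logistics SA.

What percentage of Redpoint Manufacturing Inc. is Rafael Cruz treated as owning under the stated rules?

10.9374%

By parent–child attribution (R1), Rafael Cruz is treated as also owning Yuki Cruz's interest in Bluewater Logistics SA, giving 62% + 38% = 100%.
Chain via Cobalt Ventures LLC → Ashford Partners LP (R2): 31% × 53% × 18% = 2.9574% of Redpoint Manufacturing Inc.
Chain via Bluewater Logistics SA → Stonebridge Group plc (R2): 100% × 38% × 21% = 7.98% of Redpoint Manufacturing Inc.
Aggregating (R3): 2.9574% + 7.98% = 10.9374%.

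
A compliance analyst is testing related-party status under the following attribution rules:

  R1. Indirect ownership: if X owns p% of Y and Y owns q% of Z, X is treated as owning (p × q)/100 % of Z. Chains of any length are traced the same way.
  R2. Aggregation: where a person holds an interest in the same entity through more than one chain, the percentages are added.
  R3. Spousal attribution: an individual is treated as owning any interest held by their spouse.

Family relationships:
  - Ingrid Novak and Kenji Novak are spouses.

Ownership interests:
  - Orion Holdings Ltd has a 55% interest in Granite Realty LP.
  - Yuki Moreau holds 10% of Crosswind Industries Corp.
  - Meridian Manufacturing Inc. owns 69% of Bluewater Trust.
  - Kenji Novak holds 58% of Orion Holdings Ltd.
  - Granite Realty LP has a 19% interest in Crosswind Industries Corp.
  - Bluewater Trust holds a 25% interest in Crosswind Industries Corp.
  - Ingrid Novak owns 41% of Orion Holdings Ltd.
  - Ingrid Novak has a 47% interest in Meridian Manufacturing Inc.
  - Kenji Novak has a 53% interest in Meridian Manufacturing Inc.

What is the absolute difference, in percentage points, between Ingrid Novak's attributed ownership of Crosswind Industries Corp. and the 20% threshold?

By spousal attribution (R3), Ingrid Novak is treated as also owning Kenji Novak's interest in Meridian Manufacturing Inc, giving 47% + 53% = 100%.
By spousal attribution (R3), Ingrid Novak is treated as also owning Kenji Novak's interest in Orion Holdings Ltd, giving 41% + 58% = 99%.
Chain via Meridian Manufacturing Inc. → Bluewater Trust (R1): 100% × 69% × 25% = 17.25% of Crosswind Industries Corp.
Chain via Orion Holdings Ltd → Granite Realty LP (R1): 99% × 55% × 19% = 10.3455% of Crosswind Industries Corp.
Aggregating (R2): 17.25% + 10.3455% = 27.5955%.
27.5955% exceeds the 20% threshold by 7.5955 percentage points.

7.5955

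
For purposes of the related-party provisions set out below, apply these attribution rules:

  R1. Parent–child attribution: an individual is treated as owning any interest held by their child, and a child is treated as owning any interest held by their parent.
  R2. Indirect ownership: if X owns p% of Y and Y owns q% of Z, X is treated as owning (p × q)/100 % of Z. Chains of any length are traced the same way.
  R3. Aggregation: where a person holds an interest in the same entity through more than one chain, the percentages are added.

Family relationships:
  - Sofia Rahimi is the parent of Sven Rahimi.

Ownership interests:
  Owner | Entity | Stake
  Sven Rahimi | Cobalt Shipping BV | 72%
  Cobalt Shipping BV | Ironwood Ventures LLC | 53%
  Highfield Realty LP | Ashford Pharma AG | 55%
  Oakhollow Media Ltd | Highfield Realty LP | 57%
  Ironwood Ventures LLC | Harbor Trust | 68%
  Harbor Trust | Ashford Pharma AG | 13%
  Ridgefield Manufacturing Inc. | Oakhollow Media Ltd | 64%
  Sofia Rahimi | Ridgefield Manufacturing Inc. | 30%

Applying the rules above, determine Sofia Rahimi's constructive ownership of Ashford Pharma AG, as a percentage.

9.392544%

By parent–child attribution (R1), Sofia Rahimi is treated as owning Sven Rahimi's 72% interest in Cobalt Shipping BV.
Chain via Ridgefield Manufacturing Inc. → Oakhollow Media Ltd → Highfield Realty LP (R2): 30% × 64% × 57% × 55% = 6.0192% of Ashford Pharma AG.
Chain via Cobalt Shipping BV → Ironwood Ventures LLC → Harbor Trust (R2): 72% × 53% × 68% × 13% = 3.373344% of Ashford Pharma AG.
Aggregating (R3): 6.0192% + 3.373344% = 9.392544%.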